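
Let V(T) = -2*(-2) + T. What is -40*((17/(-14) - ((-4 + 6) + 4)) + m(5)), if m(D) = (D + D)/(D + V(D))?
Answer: 260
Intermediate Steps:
V(T) = 4 + T
m(D) = 2*D/(4 + 2*D) (m(D) = (D + D)/(D + (4 + D)) = (2*D)/(4 + 2*D) = 2*D/(4 + 2*D))
-40*((17/(-14) - ((-4 + 6) + 4)) + m(5)) = -40*((17/(-14) - ((-4 + 6) + 4)) + 5/(2 + 5)) = -40*((17*(-1/14) - (2 + 4)) + 5/7) = -40*((-17/14 - 1*6) + 5*(⅐)) = -40*((-17/14 - 6) + 5/7) = -40*(-101/14 + 5/7) = -40*(-13/2) = 260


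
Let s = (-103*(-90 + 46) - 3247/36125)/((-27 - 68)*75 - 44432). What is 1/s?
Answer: -109558625/9630309 ≈ -11.376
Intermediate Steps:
s = -9630309/109558625 (s = (-103*(-44) - 3247*1/36125)/(-95*75 - 44432) = (4532 - 191/2125)/(-7125 - 44432) = (9630309/2125)/(-51557) = (9630309/2125)*(-1/51557) = -9630309/109558625 ≈ -0.087901)
1/s = 1/(-9630309/109558625) = -109558625/9630309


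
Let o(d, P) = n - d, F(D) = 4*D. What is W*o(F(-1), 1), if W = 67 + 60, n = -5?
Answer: -127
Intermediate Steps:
o(d, P) = -5 - d
W = 127
W*o(F(-1), 1) = 127*(-5 - 4*(-1)) = 127*(-5 - 1*(-4)) = 127*(-5 + 4) = 127*(-1) = -127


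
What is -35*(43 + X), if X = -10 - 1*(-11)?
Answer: -1540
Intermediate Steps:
X = 1 (X = -10 + 11 = 1)
-35*(43 + X) = -35*(43 + 1) = -35*44 = -1540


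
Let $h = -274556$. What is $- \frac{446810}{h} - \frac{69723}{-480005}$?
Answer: $\frac{116806951019}{65894126390} \approx 1.7726$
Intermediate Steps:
$- \frac{446810}{h} - \frac{69723}{-480005} = - \frac{446810}{-274556} - \frac{69723}{-480005} = \left(-446810\right) \left(- \frac{1}{274556}\right) - - \frac{69723}{480005} = \frac{223405}{137278} + \frac{69723}{480005} = \frac{116806951019}{65894126390}$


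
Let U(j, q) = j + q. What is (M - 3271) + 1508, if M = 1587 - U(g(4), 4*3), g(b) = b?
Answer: -192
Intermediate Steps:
M = 1571 (M = 1587 - (4 + 4*3) = 1587 - (4 + 12) = 1587 - 1*16 = 1587 - 16 = 1571)
(M - 3271) + 1508 = (1571 - 3271) + 1508 = -1700 + 1508 = -192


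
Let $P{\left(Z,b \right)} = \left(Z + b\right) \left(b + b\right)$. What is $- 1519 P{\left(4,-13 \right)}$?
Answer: $-355446$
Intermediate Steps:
$P{\left(Z,b \right)} = 2 b \left(Z + b\right)$ ($P{\left(Z,b \right)} = \left(Z + b\right) 2 b = 2 b \left(Z + b\right)$)
$- 1519 P{\left(4,-13 \right)} = - 1519 \cdot 2 \left(-13\right) \left(4 - 13\right) = - 1519 \cdot 2 \left(-13\right) \left(-9\right) = \left(-1519\right) 234 = -355446$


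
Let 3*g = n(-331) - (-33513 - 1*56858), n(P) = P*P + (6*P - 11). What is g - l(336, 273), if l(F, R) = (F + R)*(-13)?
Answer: 221686/3 ≈ 73895.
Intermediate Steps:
n(P) = -11 + P**2 + 6*P (n(P) = P**2 + (-11 + 6*P) = -11 + P**2 + 6*P)
l(F, R) = -13*F - 13*R
g = 197935/3 (g = ((-11 + (-331)**2 + 6*(-331)) - (-33513 - 1*56858))/3 = ((-11 + 109561 - 1986) - (-33513 - 56858))/3 = (107564 - 1*(-90371))/3 = (107564 + 90371)/3 = (1/3)*197935 = 197935/3 ≈ 65978.)
g - l(336, 273) = 197935/3 - (-13*336 - 13*273) = 197935/3 - (-4368 - 3549) = 197935/3 - 1*(-7917) = 197935/3 + 7917 = 221686/3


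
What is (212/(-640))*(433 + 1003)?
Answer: -19027/40 ≈ -475.67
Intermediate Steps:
(212/(-640))*(433 + 1003) = (212*(-1/640))*1436 = -53/160*1436 = -19027/40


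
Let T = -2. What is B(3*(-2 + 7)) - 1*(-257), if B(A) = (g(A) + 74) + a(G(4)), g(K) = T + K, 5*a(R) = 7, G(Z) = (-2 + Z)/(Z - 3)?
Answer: 1727/5 ≈ 345.40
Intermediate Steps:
G(Z) = (-2 + Z)/(-3 + Z)
a(R) = 7/5 (a(R) = (⅕)*7 = 7/5)
g(K) = -2 + K
B(A) = 367/5 + A (B(A) = ((-2 + A) + 74) + 7/5 = (72 + A) + 7/5 = 367/5 + A)
B(3*(-2 + 7)) - 1*(-257) = (367/5 + 3*(-2 + 7)) - 1*(-257) = (367/5 + 3*5) + 257 = (367/5 + 15) + 257 = 442/5 + 257 = 1727/5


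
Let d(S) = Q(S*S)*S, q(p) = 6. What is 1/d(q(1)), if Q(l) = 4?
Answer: 1/24 ≈ 0.041667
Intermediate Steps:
d(S) = 4*S
1/d(q(1)) = 1/(4*6) = 1/24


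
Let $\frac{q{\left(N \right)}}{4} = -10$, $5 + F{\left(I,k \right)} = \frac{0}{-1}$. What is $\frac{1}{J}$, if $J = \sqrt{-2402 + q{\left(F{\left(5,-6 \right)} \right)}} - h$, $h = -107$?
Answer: $\frac{107}{13891} - \frac{i \sqrt{2442}}{13891} \approx 0.0077028 - 0.0035575 i$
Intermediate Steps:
$F{\left(I,k \right)} = -5$ ($F{\left(I,k \right)} = -5 + \frac{0}{-1} = -5 + 0 \left(-1\right) = -5 + 0 = -5$)
$q{\left(N \right)} = -40$ ($q{\left(N \right)} = 4 \left(-10\right) = -40$)
$J = 107 + i \sqrt{2442}$ ($J = \sqrt{-2402 - 40} - -107 = \sqrt{-2442} + 107 = i \sqrt{2442} + 107 = 107 + i \sqrt{2442} \approx 107.0 + 49.417 i$)
$\frac{1}{J} = \frac{1}{107 + i \sqrt{2442}}$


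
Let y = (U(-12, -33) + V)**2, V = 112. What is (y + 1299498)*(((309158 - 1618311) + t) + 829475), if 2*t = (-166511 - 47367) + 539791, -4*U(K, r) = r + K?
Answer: -13324484273531/32 ≈ -4.1639e+11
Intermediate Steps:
U(K, r) = -K/4 - r/4 (U(K, r) = -(r + K)/4 = -(K + r)/4 = -K/4 - r/4)
t = 325913/2 (t = ((-166511 - 47367) + 539791)/2 = (-213878 + 539791)/2 = (1/2)*325913 = 325913/2 ≈ 1.6296e+5)
y = 243049/16 (y = ((-1/4*(-12) - 1/4*(-33)) + 112)**2 = ((3 + 33/4) + 112)**2 = (45/4 + 112)**2 = (493/4)**2 = 243049/16 ≈ 15191.)
(y + 1299498)*(((309158 - 1618311) + t) + 829475) = (243049/16 + 1299498)*(((309158 - 1618311) + 325913/2) + 829475) = 21035017*((-1309153 + 325913/2) + 829475)/16 = 21035017*(-2292393/2 + 829475)/16 = (21035017/16)*(-633443/2) = -13324484273531/32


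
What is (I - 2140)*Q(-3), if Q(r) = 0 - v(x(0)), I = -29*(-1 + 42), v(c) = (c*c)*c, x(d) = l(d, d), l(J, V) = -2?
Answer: -26632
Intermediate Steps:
x(d) = -2
v(c) = c**3 (v(c) = c**2*c = c**3)
I = -1189 (I = -29*41 = -1189)
Q(r) = 8 (Q(r) = 0 - 1*(-2)**3 = 0 - 1*(-8) = 0 + 8 = 8)
(I - 2140)*Q(-3) = (-1189 - 2140)*8 = -3329*8 = -26632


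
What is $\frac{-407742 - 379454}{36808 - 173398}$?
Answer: $\frac{393598}{68295} \approx 5.7632$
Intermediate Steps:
$\frac{-407742 - 379454}{36808 - 173398} = - \frac{787196}{-136590} = \left(-787196\right) \left(- \frac{1}{136590}\right) = \frac{393598}{68295}$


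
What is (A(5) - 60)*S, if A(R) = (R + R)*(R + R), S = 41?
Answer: 1640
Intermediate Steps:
A(R) = 4*R**2 (A(R) = (2*R)*(2*R) = 4*R**2)
(A(5) - 60)*S = (4*5**2 - 60)*41 = (4*25 - 60)*41 = (100 - 60)*41 = 40*41 = 1640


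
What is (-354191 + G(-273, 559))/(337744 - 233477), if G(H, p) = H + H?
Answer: -354737/104267 ≈ -3.4022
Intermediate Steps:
G(H, p) = 2*H
(-354191 + G(-273, 559))/(337744 - 233477) = (-354191 + 2*(-273))/(337744 - 233477) = (-354191 - 546)/104267 = -354737*1/104267 = -354737/104267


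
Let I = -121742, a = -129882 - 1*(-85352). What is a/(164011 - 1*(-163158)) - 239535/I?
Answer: 72947255155/39830208398 ≈ 1.8315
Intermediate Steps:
a = -44530 (a = -129882 + 85352 = -44530)
a/(164011 - 1*(-163158)) - 239535/I = -44530/(164011 - 1*(-163158)) - 239535/(-121742) = -44530/(164011 + 163158) - 239535*(-1/121742) = -44530/327169 + 239535/121742 = 72947255155/39830208398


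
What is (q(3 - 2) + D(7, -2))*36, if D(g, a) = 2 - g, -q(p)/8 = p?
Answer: -468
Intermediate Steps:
q(p) = -8*p
(q(3 - 2) + D(7, -2))*36 = (-8*(3 - 2) + (2 - 1*7))*36 = (-8*1 + (2 - 7))*36 = (-8 - 5)*36 = -13*36 = -468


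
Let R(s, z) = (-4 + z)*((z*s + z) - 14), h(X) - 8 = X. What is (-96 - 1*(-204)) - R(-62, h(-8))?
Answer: 52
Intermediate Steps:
h(X) = 8 + X
R(s, z) = (-4 + z)*(-14 + z + s*z) (R(s, z) = (-4 + z)*((s*z + z) - 14) = (-4 + z)*((z + s*z) - 14) = (-4 + z)*(-14 + z + s*z))
(-96 - 1*(-204)) - R(-62, h(-8)) = (-96 - 1*(-204)) - (56 + (8 - 8)² - 18*(8 - 8) - 62*(8 - 8)² - 4*(-62)*(8 - 8)) = (-96 + 204) - (56 + 0² - 18*0 - 62*0² - 4*(-62)*0) = 108 - (56 + 0 + 0 - 62*0 + 0) = 108 - (56 + 0 + 0 + 0 + 0) = 108 - 1*56 = 108 - 56 = 52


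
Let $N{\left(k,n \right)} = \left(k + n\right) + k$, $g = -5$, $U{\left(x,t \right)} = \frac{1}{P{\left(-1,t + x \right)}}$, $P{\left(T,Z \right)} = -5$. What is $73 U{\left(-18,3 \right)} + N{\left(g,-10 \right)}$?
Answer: $- \frac{173}{5} \approx -34.6$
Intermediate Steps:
$U{\left(x,t \right)} = - \frac{1}{5}$ ($U{\left(x,t \right)} = \frac{1}{-5} = - \frac{1}{5}$)
$N{\left(k,n \right)} = n + 2 k$
$73 U{\left(-18,3 \right)} + N{\left(g,-10 \right)} = 73 \left(- \frac{1}{5}\right) + \left(-10 + 2 \left(-5\right)\right) = - \frac{73}{5} - 20 = - \frac{173}{5}$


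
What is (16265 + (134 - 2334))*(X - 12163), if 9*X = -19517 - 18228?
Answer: -2070536780/9 ≈ -2.3006e+8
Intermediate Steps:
X = -37745/9 (X = (-19517 - 18228)/9 = (⅑)*(-37745) = -37745/9 ≈ -4193.9)
(16265 + (134 - 2334))*(X - 12163) = (16265 + (134 - 2334))*(-37745/9 - 12163) = (16265 - 2200)*(-147212/9) = 14065*(-147212/9) = -2070536780/9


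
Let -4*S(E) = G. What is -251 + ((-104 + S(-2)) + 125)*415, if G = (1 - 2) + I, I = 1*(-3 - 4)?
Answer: 9294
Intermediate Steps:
I = -7 (I = 1*(-7) = -7)
G = -8 (G = (1 - 2) - 7 = -1 - 7 = -8)
S(E) = 2 (S(E) = -¼*(-8) = 2)
-251 + ((-104 + S(-2)) + 125)*415 = -251 + ((-104 + 2) + 125)*415 = -251 + (-102 + 125)*415 = -251 + 23*415 = -251 + 9545 = 9294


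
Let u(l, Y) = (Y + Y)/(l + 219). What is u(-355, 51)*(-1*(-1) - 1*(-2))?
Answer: -9/4 ≈ -2.2500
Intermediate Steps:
u(l, Y) = 2*Y/(219 + l) (u(l, Y) = (2*Y)/(219 + l) = 2*Y/(219 + l))
u(-355, 51)*(-1*(-1) - 1*(-2)) = (2*51/(219 - 355))*(-1*(-1) - 1*(-2)) = (2*51/(-136))*(1 + 2) = (2*51*(-1/136))*3 = -¾*3 = -9/4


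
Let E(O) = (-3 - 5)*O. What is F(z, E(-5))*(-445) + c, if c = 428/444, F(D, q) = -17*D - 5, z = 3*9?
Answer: 22919387/111 ≈ 2.0648e+5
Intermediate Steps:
E(O) = -8*O
z = 27
F(D, q) = -5 - 17*D
c = 107/111 (c = 428*(1/444) = 107/111 ≈ 0.96396)
F(z, E(-5))*(-445) + c = (-5 - 17*27)*(-445) + 107/111 = (-5 - 459)*(-445) + 107/111 = -464*(-445) + 107/111 = 206480 + 107/111 = 22919387/111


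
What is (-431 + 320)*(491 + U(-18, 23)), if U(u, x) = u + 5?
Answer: -53058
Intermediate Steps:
U(u, x) = 5 + u
(-431 + 320)*(491 + U(-18, 23)) = (-431 + 320)*(491 + (5 - 18)) = -111*(491 - 13) = -111*478 = -53058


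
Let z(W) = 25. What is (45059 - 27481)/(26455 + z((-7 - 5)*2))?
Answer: 8789/13240 ≈ 0.66382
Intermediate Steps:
(45059 - 27481)/(26455 + z((-7 - 5)*2)) = (45059 - 27481)/(26455 + 25) = 17578/26480 = 17578*(1/26480) = 8789/13240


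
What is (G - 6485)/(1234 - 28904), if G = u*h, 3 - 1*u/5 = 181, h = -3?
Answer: 763/5534 ≈ 0.13787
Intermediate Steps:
u = -890 (u = 15 - 5*181 = 15 - 905 = -890)
G = 2670 (G = -890*(-3) = 2670)
(G - 6485)/(1234 - 28904) = (2670 - 6485)/(1234 - 28904) = -3815/(-27670) = -3815*(-1/27670) = 763/5534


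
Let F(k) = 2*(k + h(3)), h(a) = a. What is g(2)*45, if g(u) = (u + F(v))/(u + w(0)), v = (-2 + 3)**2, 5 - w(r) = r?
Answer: 450/7 ≈ 64.286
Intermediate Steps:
w(r) = 5 - r
v = 1 (v = 1**2 = 1)
F(k) = 6 + 2*k (F(k) = 2*(k + 3) = 2*(3 + k) = 6 + 2*k)
g(u) = (8 + u)/(5 + u) (g(u) = (u + (6 + 2*1))/(u + (5 - 1*0)) = (u + (6 + 2))/(u + (5 + 0)) = (u + 8)/(u + 5) = (8 + u)/(5 + u))
g(2)*45 = ((8 + 2)/(5 + 2))*45 = (10/7)*45 = 450/7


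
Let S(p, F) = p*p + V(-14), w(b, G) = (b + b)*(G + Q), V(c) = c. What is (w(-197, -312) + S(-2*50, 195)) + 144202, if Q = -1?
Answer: 277510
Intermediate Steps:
w(b, G) = 2*b*(-1 + G) (w(b, G) = (b + b)*(G - 1) = (2*b)*(-1 + G) = 2*b*(-1 + G))
S(p, F) = -14 + p² (S(p, F) = p*p - 14 = p² - 14 = -14 + p²)
(w(-197, -312) + S(-2*50, 195)) + 144202 = (2*(-197)*(-1 - 312) + (-14 + (-2*50)²)) + 144202 = (2*(-197)*(-313) + (-14 + (-100)²)) + 144202 = (123322 + (-14 + 10000)) + 144202 = (123322 + 9986) + 144202 = 133308 + 144202 = 277510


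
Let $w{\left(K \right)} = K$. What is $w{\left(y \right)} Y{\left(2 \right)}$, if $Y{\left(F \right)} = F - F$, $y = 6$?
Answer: $0$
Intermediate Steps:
$Y{\left(F \right)} = 0$
$w{\left(y \right)} Y{\left(2 \right)} = 6 \cdot 0 = 0$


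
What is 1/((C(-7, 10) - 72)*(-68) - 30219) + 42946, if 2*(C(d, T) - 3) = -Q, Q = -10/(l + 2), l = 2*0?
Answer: 1103583361/25697 ≈ 42946.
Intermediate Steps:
l = 0
Q = -5 (Q = -10/(0 + 2) = -10/2 = -10*½ = -5)
C(d, T) = 11/2 (C(d, T) = 3 + (-1*(-5))/2 = 3 + (½)*5 = 3 + 5/2 = 11/2)
1/((C(-7, 10) - 72)*(-68) - 30219) + 42946 = 1/((11/2 - 72)*(-68) - 30219) + 42946 = 1/(-133/2*(-68) - 30219) + 42946 = 1/(4522 - 30219) + 42946 = 1/(-25697) + 42946 = -1/25697 + 42946 = 1103583361/25697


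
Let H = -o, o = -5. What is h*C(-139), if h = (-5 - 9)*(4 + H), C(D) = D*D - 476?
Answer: -2374470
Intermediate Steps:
C(D) = -476 + D**2 (C(D) = D**2 - 476 = -476 + D**2)
H = 5 (H = -1*(-5) = 5)
h = -126 (h = (-5 - 9)*(4 + 5) = -14*9 = -126)
h*C(-139) = -126*(-476 + (-139)**2) = -126*(-476 + 19321) = -126*18845 = -2374470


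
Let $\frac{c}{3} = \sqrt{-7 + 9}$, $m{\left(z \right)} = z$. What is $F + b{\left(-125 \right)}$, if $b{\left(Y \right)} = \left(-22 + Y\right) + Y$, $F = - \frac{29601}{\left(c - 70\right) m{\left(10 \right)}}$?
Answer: $- \frac{1120697}{4882} + \frac{88803 \sqrt{2}}{48820} \approx -226.98$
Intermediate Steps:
$c = 3 \sqrt{2}$ ($c = 3 \sqrt{-7 + 9} = 3 \sqrt{2} \approx 4.2426$)
$F = - \frac{29601}{-700 + 30 \sqrt{2}}$ ($F = - \frac{29601}{\left(3 \sqrt{2} - 70\right) 10} = - \frac{29601}{\left(-70 + 3 \sqrt{2}\right) 10} = - \frac{29601}{-700 + 30 \sqrt{2}} \approx 45.016$)
$b{\left(Y \right)} = -22 + 2 Y$
$F + b{\left(-125 \right)} = \left(\frac{207207}{4882} + \frac{88803 \sqrt{2}}{48820}\right) + \left(-22 + 2 \left(-125\right)\right) = \left(\frac{207207}{4882} + \frac{88803 \sqrt{2}}{48820}\right) - 272 = - \frac{1120697}{4882} + \frac{88803 \sqrt{2}}{48820}$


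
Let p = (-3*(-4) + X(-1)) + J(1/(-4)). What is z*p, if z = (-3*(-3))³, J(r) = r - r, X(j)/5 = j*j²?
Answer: 5103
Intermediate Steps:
X(j) = 5*j³ (X(j) = 5*(j*j²) = 5*j³)
J(r) = 0
p = 7 (p = (-3*(-4) + 5*(-1)³) + 0 = (12 + 5*(-1)) + 0 = (12 - 5) + 0 = 7 + 0 = 7)
z = 729 (z = 9³ = 729)
z*p = 729*7 = 5103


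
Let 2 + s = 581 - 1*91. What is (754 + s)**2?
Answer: 1542564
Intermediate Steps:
s = 488 (s = -2 + (581 - 1*91) = -2 + (581 - 91) = -2 + 490 = 488)
(754 + s)**2 = (754 + 488)**2 = 1242**2 = 1542564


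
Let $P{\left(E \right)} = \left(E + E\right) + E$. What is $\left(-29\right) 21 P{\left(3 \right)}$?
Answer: $-5481$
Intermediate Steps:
$P{\left(E \right)} = 3 E$ ($P{\left(E \right)} = 2 E + E = 3 E$)
$\left(-29\right) 21 P{\left(3 \right)} = \left(-29\right) 21 \cdot 3 \cdot 3 = \left(-609\right) 9 = -5481$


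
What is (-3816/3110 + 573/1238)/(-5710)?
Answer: 1471089/10992263900 ≈ 0.00013383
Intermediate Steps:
(-3816/3110 + 573/1238)/(-5710) = (-3816*1/3110 + 573*(1/1238))*(-1/5710) = (-1908/1555 + 573/1238)*(-1/5710) = -1471089/1925090*(-1/5710) = 1471089/10992263900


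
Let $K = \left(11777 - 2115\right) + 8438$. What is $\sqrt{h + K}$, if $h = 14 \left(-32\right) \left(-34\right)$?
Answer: $2 \sqrt{8333} \approx 182.57$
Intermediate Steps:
$h = 15232$ ($h = \left(-448\right) \left(-34\right) = 15232$)
$K = 18100$ ($K = 9662 + 8438 = 18100$)
$\sqrt{h + K} = \sqrt{15232 + 18100} = \sqrt{33332} = 2 \sqrt{8333}$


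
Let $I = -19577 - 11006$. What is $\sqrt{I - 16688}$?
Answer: $i \sqrt{47271} \approx 217.42 i$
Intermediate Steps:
$I = -30583$ ($I = -19577 - 11006 = -30583$)
$\sqrt{I - 16688} = \sqrt{-30583 - 16688} = \sqrt{-47271} = i \sqrt{47271}$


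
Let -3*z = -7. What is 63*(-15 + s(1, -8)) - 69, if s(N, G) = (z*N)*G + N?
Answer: -2127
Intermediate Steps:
z = 7/3 (z = -⅓*(-7) = 7/3 ≈ 2.3333)
s(N, G) = N + 7*G*N/3 (s(N, G) = (7*N/3)*G + N = 7*G*N/3 + N = N + 7*G*N/3)
63*(-15 + s(1, -8)) - 69 = 63*(-15 + (⅓)*1*(3 + 7*(-8))) - 69 = 63*(-15 + (⅓)*1*(3 - 56)) - 69 = 63*(-15 + (⅓)*1*(-53)) - 69 = 63*(-15 - 53/3) - 69 = 63*(-98/3) - 69 = -2058 - 69 = -2127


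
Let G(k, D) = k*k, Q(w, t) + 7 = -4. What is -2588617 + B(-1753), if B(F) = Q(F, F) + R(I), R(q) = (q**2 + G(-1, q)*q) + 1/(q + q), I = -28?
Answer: -144920833/56 ≈ -2.5879e+6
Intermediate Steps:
Q(w, t) = -11 (Q(w, t) = -7 - 4 = -11)
G(k, D) = k**2
R(q) = q + q**2 + 1/(2*q) (R(q) = (q**2 + (-1)**2*q) + 1/(q + q) = (q**2 + 1*q) + 1/(2*q) = (q**2 + q) + 1/(2*q) = (q + q**2) + 1/(2*q) = q + q**2 + 1/(2*q))
B(F) = 41719/56 (B(F) = -11 + (-28 + (-28)**2 + (1/2)/(-28)) = -11 + (-28 + 784 + (1/2)*(-1/28)) = -11 + (-28 + 784 - 1/56) = -11 + 42335/56 = 41719/56)
-2588617 + B(-1753) = -2588617 + 41719/56 = -144920833/56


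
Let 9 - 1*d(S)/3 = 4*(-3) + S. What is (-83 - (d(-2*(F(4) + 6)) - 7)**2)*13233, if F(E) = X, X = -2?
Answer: -85789539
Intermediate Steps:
F(E) = -2
d(S) = 63 - 3*S (d(S) = 27 - 3*(4*(-3) + S) = 27 - 3*(-12 + S) = 27 + (36 - 3*S) = 63 - 3*S)
(-83 - (d(-2*(F(4) + 6)) - 7)**2)*13233 = (-83 - ((63 - (-6)*(-2 + 6)) - 7)**2)*13233 = (-83 - ((63 - (-6)*4) - 7)**2)*13233 = (-83 - ((63 - 3*(-8)) - 7)**2)*13233 = (-83 - ((63 + 24) - 7)**2)*13233 = (-83 - (87 - 7)**2)*13233 = (-83 - 1*80**2)*13233 = (-83 - 1*6400)*13233 = (-83 - 6400)*13233 = -6483*13233 = -85789539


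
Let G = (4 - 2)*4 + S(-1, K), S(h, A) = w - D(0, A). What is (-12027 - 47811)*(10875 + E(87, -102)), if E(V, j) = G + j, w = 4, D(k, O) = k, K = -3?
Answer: -645352830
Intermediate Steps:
S(h, A) = 4 (S(h, A) = 4 - 1*0 = 4 + 0 = 4)
G = 12 (G = (4 - 2)*4 + 4 = 2*4 + 4 = 8 + 4 = 12)
E(V, j) = 12 + j
(-12027 - 47811)*(10875 + E(87, -102)) = (-12027 - 47811)*(10875 + (12 - 102)) = -59838*(10875 - 90) = -59838*10785 = -645352830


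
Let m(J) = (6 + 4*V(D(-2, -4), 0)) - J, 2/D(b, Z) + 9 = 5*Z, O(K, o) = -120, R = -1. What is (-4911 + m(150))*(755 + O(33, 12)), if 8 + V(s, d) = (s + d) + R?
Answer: -93755845/29 ≈ -3.2330e+6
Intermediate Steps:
D(b, Z) = 2/(-9 + 5*Z)
V(s, d) = -9 + d + s (V(s, d) = -8 + ((s + d) - 1) = -8 + ((d + s) - 1) = -8 + (-1 + d + s) = -9 + d + s)
m(J) = -878/29 - J (m(J) = (6 + 4*(-9 + 0 + 2/(-9 + 5*(-4)))) - J = (6 + 4*(-9 + 0 + 2/(-9 - 20))) - J = (6 + 4*(-9 + 0 + 2/(-29))) - J = (6 + 4*(-9 + 0 + 2*(-1/29))) - J = (6 + 4*(-9 + 0 - 2/29)) - J = (6 + 4*(-263/29)) - J = (6 - 1052/29) - J = -878/29 - J)
(-4911 + m(150))*(755 + O(33, 12)) = (-4911 + (-878/29 - 1*150))*(755 - 120) = (-4911 + (-878/29 - 150))*635 = (-4911 - 5228/29)*635 = -147647/29*635 = -93755845/29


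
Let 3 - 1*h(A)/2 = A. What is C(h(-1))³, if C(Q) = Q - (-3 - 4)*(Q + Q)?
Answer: 1728000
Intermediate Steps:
h(A) = 6 - 2*A
C(Q) = 15*Q (C(Q) = Q - (-7)*2*Q = Q - (-14)*Q = Q + 14*Q = 15*Q)
C(h(-1))³ = (15*(6 - 2*(-1)))³ = (15*(6 + 2))³ = (15*8)³ = 120³ = 1728000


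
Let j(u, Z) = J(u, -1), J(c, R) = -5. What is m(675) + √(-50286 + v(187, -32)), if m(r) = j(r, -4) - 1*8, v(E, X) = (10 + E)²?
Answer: -13 + I*√11477 ≈ -13.0 + 107.13*I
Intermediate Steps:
j(u, Z) = -5
m(r) = -13 (m(r) = -5 - 1*8 = -5 - 8 = -13)
m(675) + √(-50286 + v(187, -32)) = -13 + √(-50286 + (10 + 187)²) = -13 + √(-50286 + 197²) = -13 + √(-50286 + 38809) = -13 + √(-11477) = -13 + I*√11477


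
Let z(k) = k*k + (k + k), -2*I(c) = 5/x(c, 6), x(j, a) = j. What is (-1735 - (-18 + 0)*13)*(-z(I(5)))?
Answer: -4503/4 ≈ -1125.8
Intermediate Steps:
I(c) = -5/(2*c)
z(k) = k² + 2*k
(-1735 - (-18 + 0)*13)*(-z(I(5))) = (-1735 - (-18 + 0)*13)*(-(-5/2/5)*(2 - 5/2/5)) = (-1735 - (-18)*13)*(-(-5/2*⅕)*(2 - 5/2*⅕)) = (-1735 - 1*(-234))*(-(-1)*(2 - ½)/2) = (-1735 + 234)*(-(-1)*3/(2*2)) = -(-1501)*(-3)/4 = -1501*¾ = -4503/4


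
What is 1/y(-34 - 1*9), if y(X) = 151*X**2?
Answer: 1/279199 ≈ 3.5817e-6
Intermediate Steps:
1/y(-34 - 1*9) = 1/(151*(-34 - 1*9)**2) = 1/(151*(-34 - 9)**2) = 1/(151*(-43)**2) = 1/(151*1849) = 1/279199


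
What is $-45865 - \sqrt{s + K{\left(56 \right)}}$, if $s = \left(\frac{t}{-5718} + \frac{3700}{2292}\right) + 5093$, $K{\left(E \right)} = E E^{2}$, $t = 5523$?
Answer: $-45865 - \frac{\sqrt{215544218069519862}}{1092138} \approx -46290.0$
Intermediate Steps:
$K{\left(E \right)} = E^{3}$
$s = \frac{5562966991}{1092138}$ ($s = \left(\frac{5523}{-5718} + \frac{3700}{2292}\right) + 5093 = \left(5523 \left(- \frac{1}{5718}\right) + 3700 \cdot \frac{1}{2292}\right) + 5093 = \left(- \frac{1841}{1906} + \frac{925}{573}\right) + 5093 = \frac{708157}{1092138} + 5093 = \frac{5562966991}{1092138} \approx 5093.6$)
$-45865 - \sqrt{s + K{\left(56 \right)}} = -45865 - \sqrt{\frac{5562966991}{1092138} + 56^{3}} = -45865 - \sqrt{\frac{5562966991}{1092138} + 175616} = -45865 - \sqrt{\frac{197359873999}{1092138}} = -45865 - \frac{\sqrt{215544218069519862}}{1092138}$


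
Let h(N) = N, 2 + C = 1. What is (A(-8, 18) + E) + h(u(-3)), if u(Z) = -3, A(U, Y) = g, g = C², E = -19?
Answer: -21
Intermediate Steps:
C = -1 (C = -2 + 1 = -1)
g = 1 (g = (-1)² = 1)
A(U, Y) = 1
(A(-8, 18) + E) + h(u(-3)) = (1 - 19) - 3 = -18 - 3 = -21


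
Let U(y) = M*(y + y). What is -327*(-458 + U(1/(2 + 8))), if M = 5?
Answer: 149439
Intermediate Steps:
U(y) = 10*y (U(y) = 5*(y + y) = 5*(2*y) = 10*y)
-327*(-458 + U(1/(2 + 8))) = -327*(-458 + 10/(2 + 8)) = -327*(-458 + 10/10) = -327*(-458 + 10*(⅒)) = -327*(-458 + 1) = -327*(-457) = 149439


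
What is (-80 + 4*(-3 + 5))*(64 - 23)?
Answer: -2952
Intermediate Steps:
(-80 + 4*(-3 + 5))*(64 - 23) = (-80 + 4*2)*41 = (-80 + 8)*41 = -72*41 = -2952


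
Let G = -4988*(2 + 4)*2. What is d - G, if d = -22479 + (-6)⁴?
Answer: 38673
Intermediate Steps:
G = -59856 (G = -29928*2 = -4988*12 = -59856)
d = -21183 (d = -22479 + 1296 = -21183)
d - G = -21183 - 1*(-59856) = -21183 + 59856 = 38673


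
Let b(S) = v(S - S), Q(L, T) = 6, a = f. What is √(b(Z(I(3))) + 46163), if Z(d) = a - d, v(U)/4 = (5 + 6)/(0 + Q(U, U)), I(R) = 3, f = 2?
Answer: √415533/3 ≈ 214.87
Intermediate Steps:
a = 2
v(U) = 22/3 (v(U) = 4*((5 + 6)/(0 + 6)) = 4*(11/6) = 22/3)
Z(d) = 2 - d
b(S) = 22/3
√(b(Z(I(3))) + 46163) = √(22/3 + 46163) = √(138511/3) = √415533/3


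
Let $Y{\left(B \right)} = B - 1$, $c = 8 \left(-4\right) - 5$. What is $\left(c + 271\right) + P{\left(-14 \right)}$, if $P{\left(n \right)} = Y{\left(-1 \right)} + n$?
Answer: $218$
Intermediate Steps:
$c = -37$ ($c = -32 - 5 = -37$)
$Y{\left(B \right)} = -1 + B$ ($Y{\left(B \right)} = B - 1 = -1 + B$)
$P{\left(n \right)} = -2 + n$ ($P{\left(n \right)} = \left(-1 - 1\right) + n = -2 + n$)
$\left(c + 271\right) + P{\left(-14 \right)} = \left(-37 + 271\right) - 16 = 234 - 16 = 218$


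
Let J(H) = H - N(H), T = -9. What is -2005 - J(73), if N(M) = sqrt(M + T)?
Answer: -2070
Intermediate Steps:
N(M) = sqrt(-9 + M) (N(M) = sqrt(M - 9) = sqrt(-9 + M))
J(H) = H - sqrt(-9 + H)
-2005 - J(73) = -2005 - (73 - sqrt(-9 + 73)) = -2005 - (73 - sqrt(64)) = -2005 - (73 - 1*8) = -2005 - (73 - 8) = -2005 - 1*65 = -2005 - 65 = -2070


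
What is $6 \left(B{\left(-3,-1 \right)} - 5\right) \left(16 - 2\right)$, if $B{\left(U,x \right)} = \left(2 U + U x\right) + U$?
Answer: $-924$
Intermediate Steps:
$B{\left(U,x \right)} = 3 U + U x$
$6 \left(B{\left(-3,-1 \right)} - 5\right) \left(16 - 2\right) = 6 \left(- 3 \left(3 - 1\right) - 5\right) \left(16 - 2\right) = 6 \left(\left(-3\right) 2 - 5\right) \left(16 - 2\right) = 6 \left(-6 - 5\right) 14 = 6 \left(\left(-11\right) 14\right) = 6 \left(-154\right) = -924$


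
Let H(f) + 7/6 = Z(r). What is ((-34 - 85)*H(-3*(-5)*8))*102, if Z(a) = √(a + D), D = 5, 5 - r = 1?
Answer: -22253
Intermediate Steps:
r = 4 (r = 5 - 1*1 = 5 - 1 = 4)
Z(a) = √(5 + a) (Z(a) = √(a + 5) = √(5 + a))
H(f) = 11/6 (H(f) = -7/6 + √(5 + 4) = -7/6 + √9 = -7/6 + 3 = 11/6)
((-34 - 85)*H(-3*(-5)*8))*102 = ((-34 - 85)*(11/6))*102 = -119*11/6*102 = -1309/6*102 = -22253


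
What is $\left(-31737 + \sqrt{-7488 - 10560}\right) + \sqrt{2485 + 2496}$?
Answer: $-31737 + \sqrt{4981} + 8 i \sqrt{282} \approx -31666.0 + 134.34 i$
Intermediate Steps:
$\left(-31737 + \sqrt{-7488 - 10560}\right) + \sqrt{2485 + 2496} = \left(-31737 + \sqrt{-18048}\right) + \sqrt{4981} = \left(-31737 + 8 i \sqrt{282}\right) + \sqrt{4981} = -31737 + \sqrt{4981} + 8 i \sqrt{282}$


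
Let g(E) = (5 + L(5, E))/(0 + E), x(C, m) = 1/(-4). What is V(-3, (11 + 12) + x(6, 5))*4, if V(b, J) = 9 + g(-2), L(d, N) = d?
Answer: 16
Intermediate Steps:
x(C, m) = -¼
g(E) = 10/E (g(E) = (5 + 5)/(0 + E) = 10/E)
V(b, J) = 4 (V(b, J) = 9 + 10/(-2) = 9 + 10*(-½) = 9 - 5 = 4)
V(-3, (11 + 12) + x(6, 5))*4 = 4*4 = 16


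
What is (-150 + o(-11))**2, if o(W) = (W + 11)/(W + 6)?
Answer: 22500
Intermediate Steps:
o(W) = (11 + W)/(6 + W)
(-150 + o(-11))**2 = (-150 + (11 - 11)/(6 - 11))**2 = (-150 + 0/(-5))**2 = (-150 - 1/5*0)**2 = (-150 + 0)**2 = (-150)**2 = 22500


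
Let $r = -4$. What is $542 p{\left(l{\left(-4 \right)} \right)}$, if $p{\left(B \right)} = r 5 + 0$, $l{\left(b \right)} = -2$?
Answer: $-10840$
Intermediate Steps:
$p{\left(B \right)} = -20$ ($p{\left(B \right)} = \left(-4\right) 5 + 0 = -20 + 0 = -20$)
$542 p{\left(l{\left(-4 \right)} \right)} = 542 \left(-20\right) = -10840$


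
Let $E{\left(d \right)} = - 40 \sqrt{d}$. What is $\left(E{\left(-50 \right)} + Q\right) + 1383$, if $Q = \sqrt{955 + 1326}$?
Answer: $1383 + \sqrt{2281} - 200 i \sqrt{2} \approx 1430.8 - 282.84 i$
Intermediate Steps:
$Q = \sqrt{2281} \approx 47.76$
$\left(E{\left(-50 \right)} + Q\right) + 1383 = \left(- 40 \sqrt{-50} + \sqrt{2281}\right) + 1383 = \left(- 40 \cdot 5 i \sqrt{2} + \sqrt{2281}\right) + 1383 = \left(- 200 i \sqrt{2} + \sqrt{2281}\right) + 1383 = \left(\sqrt{2281} - 200 i \sqrt{2}\right) + 1383 = 1383 + \sqrt{2281} - 200 i \sqrt{2}$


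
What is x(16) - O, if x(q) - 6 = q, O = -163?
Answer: 185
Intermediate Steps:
x(q) = 6 + q
x(16) - O = (6 + 16) - 1*(-163) = 22 + 163 = 185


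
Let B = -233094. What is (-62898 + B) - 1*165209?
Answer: -461201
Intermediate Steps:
(-62898 + B) - 1*165209 = (-62898 - 233094) - 1*165209 = -295992 - 165209 = -461201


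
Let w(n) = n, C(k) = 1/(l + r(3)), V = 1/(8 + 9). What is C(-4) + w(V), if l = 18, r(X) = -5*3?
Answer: 20/51 ≈ 0.39216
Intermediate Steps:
r(X) = -15
V = 1/17 ≈ 0.058824
C(k) = ⅓ (C(k) = 1/(18 - 15) = 1/3 = ⅓)
C(-4) + w(V) = ⅓ + 1/17 = 20/51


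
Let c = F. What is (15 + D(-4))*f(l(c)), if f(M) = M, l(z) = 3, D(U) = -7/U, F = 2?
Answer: 201/4 ≈ 50.250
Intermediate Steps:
c = 2
(15 + D(-4))*f(l(c)) = (15 - 7/(-4))*3 = (15 - 7*(-1/4))*3 = (15 + 7/4)*3 = (67/4)*3 = 201/4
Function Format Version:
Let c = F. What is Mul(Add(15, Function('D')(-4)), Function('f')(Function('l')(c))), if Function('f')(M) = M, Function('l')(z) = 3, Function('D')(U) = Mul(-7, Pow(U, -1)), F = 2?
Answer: Rational(201, 4) ≈ 50.250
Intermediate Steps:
c = 2
Mul(Add(15, Function('D')(-4)), Function('f')(Function('l')(c))) = Mul(Add(15, Mul(-7, Pow(-4, -1))), 3) = Mul(Add(15, Mul(-7, Rational(-1, 4))), 3) = Mul(Add(15, Rational(7, 4)), 3) = Mul(Rational(67, 4), 3) = Rational(201, 4)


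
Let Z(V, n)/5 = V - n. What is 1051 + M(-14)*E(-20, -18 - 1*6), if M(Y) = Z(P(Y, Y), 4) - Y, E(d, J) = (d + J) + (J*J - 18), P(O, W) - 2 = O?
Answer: -32873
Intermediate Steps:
P(O, W) = 2 + O
E(d, J) = -18 + J + d + J² (E(d, J) = (J + d) + (J² - 18) = (J + d) + (-18 + J²) = -18 + J + d + J²)
Z(V, n) = -5*n + 5*V (Z(V, n) = 5*(V - n) = -5*n + 5*V)
M(Y) = -10 + 4*Y (M(Y) = (-5*4 + 5*(2 + Y)) - Y = (-20 + (10 + 5*Y)) - Y = (-10 + 5*Y) - Y = -10 + 4*Y)
1051 + M(-14)*E(-20, -18 - 1*6) = 1051 + (-10 + 4*(-14))*(-18 + (-18 - 1*6) - 20 + (-18 - 1*6)²) = 1051 + (-10 - 56)*(-18 + (-18 - 6) - 20 + (-18 - 6)²) = 1051 - 66*(-18 - 24 - 20 + (-24)²) = 1051 - 66*(-18 - 24 - 20 + 576) = 1051 - 66*514 = 1051 - 33924 = -32873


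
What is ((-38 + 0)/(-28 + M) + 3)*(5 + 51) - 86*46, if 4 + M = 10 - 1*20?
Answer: -11212/3 ≈ -3737.3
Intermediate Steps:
M = -14 (M = -4 + (10 - 1*20) = -4 + (10 - 20) = -4 - 10 = -14)
((-38 + 0)/(-28 + M) + 3)*(5 + 51) - 86*46 = ((-38 + 0)/(-28 - 14) + 3)*(5 + 51) - 86*46 = (-38/(-42) + 3)*56 - 3956 = (-38*(-1/42) + 3)*56 - 3956 = (19/21 + 3)*56 - 3956 = (82/21)*56 - 3956 = 656/3 - 3956 = -11212/3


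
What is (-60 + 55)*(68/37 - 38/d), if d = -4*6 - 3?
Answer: -16210/999 ≈ -16.226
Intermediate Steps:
d = -27 (d = -24 - 3 = -27)
(-60 + 55)*(68/37 - 38/d) = (-60 + 55)*(68/37 - 38/(-27)) = -5*(68*(1/37) - 38*(-1/27)) = -5*(68/37 + 38/27) = -5*3242/999 = -16210/999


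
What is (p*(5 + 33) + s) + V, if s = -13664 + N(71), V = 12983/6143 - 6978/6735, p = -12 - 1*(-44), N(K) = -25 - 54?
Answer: -172745437228/13791035 ≈ -12526.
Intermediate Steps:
N(K) = -79
p = 32 (p = -12 + 44 = 32)
V = 14858217/13791035 (V = 12983*(1/6143) - 6978*1/6735 = 12983/6143 - 2326/2245 = 14858217/13791035 ≈ 1.0774)
s = -13743 (s = -13664 - 79 = -13743)
(p*(5 + 33) + s) + V = (32*(5 + 33) - 13743) + 14858217/13791035 = (32*38 - 13743) + 14858217/13791035 = (1216 - 13743) + 14858217/13791035 = -12527 + 14858217/13791035 = -172745437228/13791035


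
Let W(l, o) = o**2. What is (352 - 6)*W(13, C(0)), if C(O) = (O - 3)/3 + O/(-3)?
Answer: 346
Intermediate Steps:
C(O) = -1 (C(O) = (-3 + O)*(1/3) + O*(-1/3) = (-1 + O/3) - O/3 = -1)
(352 - 6)*W(13, C(0)) = (352 - 6)*(-1)**2 = 346*1 = 346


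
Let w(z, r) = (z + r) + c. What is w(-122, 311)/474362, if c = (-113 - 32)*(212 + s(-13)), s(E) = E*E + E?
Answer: -53171/474362 ≈ -0.11209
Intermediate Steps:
s(E) = E + E² (s(E) = E² + E = E + E²)
c = -53360 (c = (-113 - 32)*(212 - 13*(1 - 13)) = -145*(212 - 13*(-12)) = -145*(212 + 156) = -145*368 = -53360)
w(z, r) = -53360 + r + z (w(z, r) = (z + r) - 53360 = (r + z) - 53360 = -53360 + r + z)
w(-122, 311)/474362 = (-53360 + 311 - 122)/474362 = -53171*1/474362 = -53171/474362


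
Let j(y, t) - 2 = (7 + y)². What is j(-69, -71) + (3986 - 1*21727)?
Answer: -13895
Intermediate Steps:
j(y, t) = 2 + (7 + y)²
j(-69, -71) + (3986 - 1*21727) = (2 + (7 - 69)²) + (3986 - 1*21727) = (2 + (-62)²) + (3986 - 21727) = (2 + 3844) - 17741 = 3846 - 17741 = -13895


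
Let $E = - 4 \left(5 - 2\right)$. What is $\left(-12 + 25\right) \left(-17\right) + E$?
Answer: $-233$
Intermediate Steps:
$E = -12$ ($E = \left(-4\right) 3 = -12$)
$\left(-12 + 25\right) \left(-17\right) + E = \left(-12 + 25\right) \left(-17\right) - 12 = 13 \left(-17\right) - 12 = -221 - 12 = -233$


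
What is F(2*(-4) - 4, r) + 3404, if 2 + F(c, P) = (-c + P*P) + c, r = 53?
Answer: 6211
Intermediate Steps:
F(c, P) = -2 + P² (F(c, P) = -2 + ((-c + P*P) + c) = -2 + ((-c + P²) + c) = -2 + ((P² - c) + c) = -2 + P²)
F(2*(-4) - 4, r) + 3404 = (-2 + 53²) + 3404 = (-2 + 2809) + 3404 = 2807 + 3404 = 6211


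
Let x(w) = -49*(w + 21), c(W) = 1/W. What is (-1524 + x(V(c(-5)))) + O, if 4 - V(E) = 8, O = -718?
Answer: -3075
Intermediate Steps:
V(E) = -4 (V(E) = 4 - 1*8 = 4 - 8 = -4)
x(w) = -1029 - 49*w (x(w) = -49*(21 + w) = -1029 - 49*w)
(-1524 + x(V(c(-5)))) + O = (-1524 + (-1029 - 49*(-4))) - 718 = (-1524 + (-1029 + 196)) - 718 = (-1524 - 833) - 718 = -2357 - 718 = -3075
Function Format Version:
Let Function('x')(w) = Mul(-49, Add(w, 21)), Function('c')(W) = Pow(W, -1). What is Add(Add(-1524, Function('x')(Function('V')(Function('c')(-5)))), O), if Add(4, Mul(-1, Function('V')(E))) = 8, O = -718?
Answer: -3075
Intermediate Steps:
Function('V')(E) = -4 (Function('V')(E) = Add(4, Mul(-1, 8)) = Add(4, -8) = -4)
Function('x')(w) = Add(-1029, Mul(-49, w)) (Function('x')(w) = Mul(-49, Add(21, w)) = Add(-1029, Mul(-49, w)))
Add(Add(-1524, Function('x')(Function('V')(Function('c')(-5)))), O) = Add(Add(-1524, Add(-1029, Mul(-49, -4))), -718) = Add(Add(-1524, Add(-1029, 196)), -718) = Add(Add(-1524, -833), -718) = Add(-2357, -718) = -3075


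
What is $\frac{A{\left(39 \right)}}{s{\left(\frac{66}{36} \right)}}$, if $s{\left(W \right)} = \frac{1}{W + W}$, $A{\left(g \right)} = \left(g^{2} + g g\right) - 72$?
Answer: $10890$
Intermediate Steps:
$A{\left(g \right)} = -72 + 2 g^{2}$ ($A{\left(g \right)} = \left(g^{2} + g^{2}\right) - 72 = 2 g^{2} - 72 = -72 + 2 g^{2}$)
$s{\left(W \right)} = \frac{1}{2 W}$
$\frac{A{\left(39 \right)}}{s{\left(\frac{66}{36} \right)}} = \frac{-72 + 2 \cdot 39^{2}}{\frac{1}{2} \frac{1}{66 \cdot \frac{1}{36}}} = \frac{-72 + 2 \cdot 1521}{\frac{1}{2} \frac{1}{66 \cdot \frac{1}{36}}} = \frac{-72 + 3042}{\frac{1}{2} \frac{1}{\frac{11}{6}}} = \frac{2970}{\frac{1}{2} \cdot \frac{6}{11}} = \frac{2970}{\frac{3}{11}} = 2970 \cdot \frac{11}{3} = 10890$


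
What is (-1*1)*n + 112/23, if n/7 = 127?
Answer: -20335/23 ≈ -884.13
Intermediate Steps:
n = 889 (n = 7*127 = 889)
(-1*1)*n + 112/23 = -1*1*889 + 112/23 = -1*889 + 112*(1/23) = -889 + 112/23 = -20335/23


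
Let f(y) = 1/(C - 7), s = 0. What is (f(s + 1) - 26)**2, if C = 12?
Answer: 16641/25 ≈ 665.64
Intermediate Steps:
f(y) = 1/5 (f(y) = 1/(12 - 7) = 1/5)
(f(s + 1) - 26)**2 = (1/5 - 26)**2 = (-129/5)**2 = 16641/25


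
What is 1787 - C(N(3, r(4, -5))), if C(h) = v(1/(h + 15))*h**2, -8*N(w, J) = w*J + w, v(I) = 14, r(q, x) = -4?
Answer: 56617/32 ≈ 1769.3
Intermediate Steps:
N(w, J) = -w/8 - J*w/8 (N(w, J) = -(w*J + w)/8 = -(J*w + w)/8 = -(w + J*w)/8 = -w/8 - J*w/8)
C(h) = 14*h**2
1787 - C(N(3, r(4, -5))) = 1787 - 14*(-1/8*3*(1 - 4))**2 = 1787 - 14*(-1/8*3*(-3))**2 = 1787 - 14*(9/8)**2 = 1787 - 14*81/64 = 1787 - 1*567/32 = 1787 - 567/32 = 56617/32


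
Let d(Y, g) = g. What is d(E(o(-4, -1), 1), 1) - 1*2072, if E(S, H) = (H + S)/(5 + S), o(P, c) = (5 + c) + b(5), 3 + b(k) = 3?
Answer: -2071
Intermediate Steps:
b(k) = 0 (b(k) = -3 + 3 = 0)
o(P, c) = 5 + c (o(P, c) = (5 + c) + 0 = 5 + c)
E(S, H) = (H + S)/(5 + S)
d(E(o(-4, -1), 1), 1) - 1*2072 = 1 - 1*2072 = 1 - 2072 = -2071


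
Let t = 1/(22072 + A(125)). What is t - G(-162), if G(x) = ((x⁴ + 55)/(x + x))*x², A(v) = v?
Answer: 1238338552471588/22197 ≈ 5.5789e+10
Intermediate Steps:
G(x) = x*(55 + x⁴)/2 (G(x) = ((55 + x⁴)/((2*x)))*x² = ((55 + x⁴)*(1/(2*x)))*x² = ((55 + x⁴)/(2*x))*x² = x*(55 + x⁴)/2)
t = 1/22197 (t = 1/(22072 + 125) = 1/22197 ≈ 4.5051e-5)
t - G(-162) = 1/22197 - (-162)*(55 + (-162)⁴)/2 = 1/22197 - (-162)*(55 + 688747536)/2 = 1/22197 - (-162)*688747591/2 = 1/22197 - 1*(-55788554871) = 1/22197 + 55788554871 = 1238338552471588/22197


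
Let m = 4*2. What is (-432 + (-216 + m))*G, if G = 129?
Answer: -82560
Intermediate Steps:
m = 8
(-432 + (-216 + m))*G = (-432 + (-216 + 8))*129 = (-432 - 208)*129 = -640*129 = -82560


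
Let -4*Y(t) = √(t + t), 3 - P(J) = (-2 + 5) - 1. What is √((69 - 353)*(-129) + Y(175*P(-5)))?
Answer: √(146544 - 5*√14)/2 ≈ 191.39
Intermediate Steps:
P(J) = 1 (P(J) = 3 - ((-2 + 5) - 1) = 3 - (3 - 1) = 3 - 1*2 = 3 - 2 = 1)
Y(t) = -√2*√t/4 (Y(t) = -√(t + t)/4 = -√2*√t/4)
√((69 - 353)*(-129) + Y(175*P(-5))) = √((69 - 353)*(-129) - √2*√(175*1)/4) = √(-284*(-129) - √2*√175/4) = √(36636 - √2*5*√7/4) = √(36636 - 5*√14/4)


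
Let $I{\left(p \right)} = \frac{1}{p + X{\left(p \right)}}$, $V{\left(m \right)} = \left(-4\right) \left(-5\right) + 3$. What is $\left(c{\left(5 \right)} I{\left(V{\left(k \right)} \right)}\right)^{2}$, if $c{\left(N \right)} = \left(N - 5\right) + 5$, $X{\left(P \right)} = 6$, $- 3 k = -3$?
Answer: $\frac{25}{841} \approx 0.029727$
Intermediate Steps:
$k = 1$ ($k = \left(- \frac{1}{3}\right) \left(-3\right) = 1$)
$c{\left(N \right)} = N$ ($c{\left(N \right)} = \left(-5 + N\right) + 5 = N$)
$V{\left(m \right)} = 23$ ($V{\left(m \right)} = 20 + 3 = 23$)
$I{\left(p \right)} = \frac{1}{6 + p}$ ($I{\left(p \right)} = \frac{1}{p + 6} = \frac{1}{6 + p}$)
$\left(c{\left(5 \right)} I{\left(V{\left(k \right)} \right)}\right)^{2} = \left(\frac{5}{6 + 23}\right)^{2} = \left(\frac{5}{29}\right)^{2} = \frac{25}{841}$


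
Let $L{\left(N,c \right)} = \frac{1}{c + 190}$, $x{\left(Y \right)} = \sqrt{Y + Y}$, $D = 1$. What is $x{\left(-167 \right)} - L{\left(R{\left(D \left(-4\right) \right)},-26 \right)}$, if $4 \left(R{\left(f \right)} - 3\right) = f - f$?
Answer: $- \frac{1}{164} + i \sqrt{334} \approx -0.0060976 + 18.276 i$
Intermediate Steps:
$R{\left(f \right)} = 3$ ($R{\left(f \right)} = 3 + \frac{f - f}{4} = 3 + \frac{1}{4} \cdot 0 = 3 + 0 = 3$)
$x{\left(Y \right)} = \sqrt{2} \sqrt{Y}$ ($x{\left(Y \right)} = \sqrt{2 Y} = \sqrt{2} \sqrt{Y}$)
$L{\left(N,c \right)} = \frac{1}{190 + c}$
$x{\left(-167 \right)} - L{\left(R{\left(D \left(-4\right) \right)},-26 \right)} = \sqrt{2} \sqrt{-167} - \frac{1}{190 - 26} = \sqrt{2} i \sqrt{167} - \frac{1}{164} = i \sqrt{334} - \frac{1}{164} = - \frac{1}{164} + i \sqrt{334}$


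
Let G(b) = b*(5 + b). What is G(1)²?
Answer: 36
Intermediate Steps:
G(1)² = (1*(5 + 1))² = (1*6)² = 6² = 36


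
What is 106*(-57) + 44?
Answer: -5998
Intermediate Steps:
106*(-57) + 44 = -6042 + 44 = -5998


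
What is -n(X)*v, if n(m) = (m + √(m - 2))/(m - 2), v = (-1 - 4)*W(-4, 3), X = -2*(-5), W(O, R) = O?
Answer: -25 - 5*√2 ≈ -32.071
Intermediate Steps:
X = 10
v = 20 (v = (-1 - 4)*(-4) = -5*(-4) = 20)
n(m) = (m + √(-2 + m))/(-2 + m)
-n(X)*v = -(-2 + 10 + 10*√(-2 + 10))/(-2 + 10)^(3/2)*20 = -(-2 + 10 + 10*√8)/8^(3/2)*20 = -(√2/32)*(-2 + 10 + 10*(2*√2))*20 = -(√2/32)*(-2 + 10 + 20*√2)*20 = -(√2/32)*(8 + 20*√2)*20 = -√2*(8 + 20*√2)/32*20 = -5*√2*(8 + 20*√2)/8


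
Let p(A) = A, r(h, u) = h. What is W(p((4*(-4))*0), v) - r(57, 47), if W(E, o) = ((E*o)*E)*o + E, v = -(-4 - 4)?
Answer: -57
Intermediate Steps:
v = 8 (v = -1*(-8) = 8)
W(E, o) = E + E**2*o**2 (W(E, o) = (o*E**2)*o + E = E**2*o**2 + E = E + E**2*o**2)
W(p((4*(-4))*0), v) - r(57, 47) = ((4*(-4))*0)*(1 + ((4*(-4))*0)*8**2) - 1*57 = (-16*0)*(1 - 16*0*64) - 57 = 0*(1 + 0*64) - 57 = 0*(1 + 0) - 57 = 0*1 - 57 = 0 - 57 = -57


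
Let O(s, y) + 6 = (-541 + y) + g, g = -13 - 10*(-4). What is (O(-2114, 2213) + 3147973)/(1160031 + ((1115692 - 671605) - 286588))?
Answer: 1574833/658765 ≈ 2.3906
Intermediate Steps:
g = 27 (g = -13 + 40 = 27)
O(s, y) = -520 + y (O(s, y) = -6 + ((-541 + y) + 27) = -6 + (-514 + y) = -520 + y)
(O(-2114, 2213) + 3147973)/(1160031 + ((1115692 - 671605) - 286588)) = ((-520 + 2213) + 3147973)/(1160031 + ((1115692 - 671605) - 286588)) = (1693 + 3147973)/(1160031 + (444087 - 286588)) = 3149666/(1160031 + 157499) = 3149666/1317530 = 3149666*(1/1317530) = 1574833/658765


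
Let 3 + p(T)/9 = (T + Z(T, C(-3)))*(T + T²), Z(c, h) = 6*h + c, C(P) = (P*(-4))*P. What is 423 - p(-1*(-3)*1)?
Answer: 23130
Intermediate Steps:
C(P) = -4*P² (C(P) = (-4*P)*P = -4*P²)
Z(c, h) = c + 6*h
p(T) = -27 + 9*(-216 + 2*T)*(T + T²) (p(T) = -27 + 9*((T + (T + 6*(-4*(-3)²)))*(T + T²)) = -27 + 9*((T + (T + 6*(-4*9)))*(T + T²)) = -27 + 9*((T + (T + 6*(-36)))*(T + T²)) = -27 + 9*((T + (T - 216))*(T + T²)) = -27 + 9*((T + (-216 + T))*(T + T²)) = -27 + 9*((-216 + 2*T)*(T + T²)) = -27 + 9*(-216 + 2*T)*(T + T²))
423 - p(-1*(-3)*1) = 423 - (-27 - 1944*(-1*(-3)) - 1926*(-1*(-3)*1)² + 18*(-1*(-3)*1)³) = 423 - (-27 - 5832 - 1926*(3*1)² + 18*(3*1)³) = 423 - (-27 - 1944*3 - 1926*3² + 18*3³) = 423 - (-27 - 5832 - 1926*9 + 18*27) = 423 - (-27 - 5832 - 17334 + 486) = 423 - 1*(-22707) = 423 + 22707 = 23130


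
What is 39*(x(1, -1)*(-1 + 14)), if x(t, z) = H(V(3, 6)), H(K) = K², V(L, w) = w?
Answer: 18252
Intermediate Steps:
x(t, z) = 36 (x(t, z) = 6² = 36)
39*(x(1, -1)*(-1 + 14)) = 39*(36*(-1 + 14)) = 39*(36*13) = 39*468 = 18252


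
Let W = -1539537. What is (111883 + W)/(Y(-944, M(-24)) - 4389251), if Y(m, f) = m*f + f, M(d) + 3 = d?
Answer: 713827/2181895 ≈ 0.32716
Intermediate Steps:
M(d) = -3 + d
Y(m, f) = f + f*m (Y(m, f) = f*m + f = f + f*m)
(111883 + W)/(Y(-944, M(-24)) - 4389251) = (111883 - 1539537)/((-3 - 24)*(1 - 944) - 4389251) = -1427654/(-27*(-943) - 4389251) = -1427654/(25461 - 4389251) = -1427654/(-4363790) = -1427654*(-1/4363790) = 713827/2181895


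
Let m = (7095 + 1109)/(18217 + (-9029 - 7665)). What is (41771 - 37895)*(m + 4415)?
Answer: 26094197124/1523 ≈ 1.7133e+7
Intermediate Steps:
m = 8204/1523 (m = 8204/(18217 - 16694) = 8204/1523 ≈ 5.3867)
(41771 - 37895)*(m + 4415) = (41771 - 37895)*(8204/1523 + 4415) = 3876*(6732249/1523) = 26094197124/1523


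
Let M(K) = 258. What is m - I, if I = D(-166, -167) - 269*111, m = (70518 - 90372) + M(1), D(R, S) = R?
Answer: 10429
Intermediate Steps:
m = -19596 (m = (70518 - 90372) + 258 = -19854 + 258 = -19596)
I = -30025 (I = -166 - 269*111 = -166 - 1*29859 = -166 - 29859 = -30025)
m - I = -19596 - 1*(-30025) = -19596 + 30025 = 10429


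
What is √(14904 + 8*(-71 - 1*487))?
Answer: 6*√290 ≈ 102.18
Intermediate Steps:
√(14904 + 8*(-71 - 1*487)) = √(14904 + 8*(-71 - 487)) = √(14904 + 8*(-558)) = √(14904 - 4464) = √10440 = 6*√290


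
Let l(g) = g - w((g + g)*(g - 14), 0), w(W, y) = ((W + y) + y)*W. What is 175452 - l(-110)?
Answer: 744373962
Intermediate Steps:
w(W, y) = W*(W + 2*y) (w(W, y) = (W + 2*y)*W = W*(W + 2*y))
l(g) = g - 4*g**2*(-14 + g)**2 (l(g) = g - (g + g)*(g - 14)*((g + g)*(g - 14) + 2*0) = g - (2*g)*(-14 + g)*((2*g)*(-14 + g) + 0) = g - 2*g*(-14 + g)*(2*g*(-14 + g) + 0) = g - 2*g*(-14 + g)*2*g*(-14 + g) = g - 4*g**2*(-14 + g)**2)
175452 - l(-110) = 175452 - (-110)*(1 - 4*(-110)*(-14 - 110)**2) = 175452 - (-110)*(1 - 4*(-110)*(-124)**2) = 175452 - (-110)*(1 - 4*(-110)*15376) = 175452 - (-110)*(1 + 6765440) = 175452 - (-110)*6765441 = 175452 - 1*(-744198510) = 175452 + 744198510 = 744373962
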